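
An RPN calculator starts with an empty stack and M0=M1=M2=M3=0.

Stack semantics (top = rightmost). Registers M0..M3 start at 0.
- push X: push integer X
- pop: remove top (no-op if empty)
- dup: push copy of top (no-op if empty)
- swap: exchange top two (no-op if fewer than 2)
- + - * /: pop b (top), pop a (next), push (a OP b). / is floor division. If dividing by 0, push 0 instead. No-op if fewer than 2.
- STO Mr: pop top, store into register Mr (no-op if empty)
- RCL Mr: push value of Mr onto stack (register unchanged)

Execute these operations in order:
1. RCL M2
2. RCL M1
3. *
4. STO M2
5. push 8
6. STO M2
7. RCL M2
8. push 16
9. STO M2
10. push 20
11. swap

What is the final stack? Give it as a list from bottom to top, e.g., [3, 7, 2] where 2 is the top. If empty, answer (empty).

After op 1 (RCL M2): stack=[0] mem=[0,0,0,0]
After op 2 (RCL M1): stack=[0,0] mem=[0,0,0,0]
After op 3 (*): stack=[0] mem=[0,0,0,0]
After op 4 (STO M2): stack=[empty] mem=[0,0,0,0]
After op 5 (push 8): stack=[8] mem=[0,0,0,0]
After op 6 (STO M2): stack=[empty] mem=[0,0,8,0]
After op 7 (RCL M2): stack=[8] mem=[0,0,8,0]
After op 8 (push 16): stack=[8,16] mem=[0,0,8,0]
After op 9 (STO M2): stack=[8] mem=[0,0,16,0]
After op 10 (push 20): stack=[8,20] mem=[0,0,16,0]
After op 11 (swap): stack=[20,8] mem=[0,0,16,0]

Answer: [20, 8]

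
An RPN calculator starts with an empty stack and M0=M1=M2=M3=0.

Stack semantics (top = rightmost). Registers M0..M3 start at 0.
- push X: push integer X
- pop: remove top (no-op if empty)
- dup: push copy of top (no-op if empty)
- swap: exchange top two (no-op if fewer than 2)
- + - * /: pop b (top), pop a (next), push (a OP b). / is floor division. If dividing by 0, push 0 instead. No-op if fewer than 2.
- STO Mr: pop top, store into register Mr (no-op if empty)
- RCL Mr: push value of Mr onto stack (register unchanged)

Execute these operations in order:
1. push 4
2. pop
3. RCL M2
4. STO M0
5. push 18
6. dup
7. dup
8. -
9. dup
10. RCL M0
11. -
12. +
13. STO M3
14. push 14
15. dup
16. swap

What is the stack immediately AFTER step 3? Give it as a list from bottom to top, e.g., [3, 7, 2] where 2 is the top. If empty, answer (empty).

After op 1 (push 4): stack=[4] mem=[0,0,0,0]
After op 2 (pop): stack=[empty] mem=[0,0,0,0]
After op 3 (RCL M2): stack=[0] mem=[0,0,0,0]

[0]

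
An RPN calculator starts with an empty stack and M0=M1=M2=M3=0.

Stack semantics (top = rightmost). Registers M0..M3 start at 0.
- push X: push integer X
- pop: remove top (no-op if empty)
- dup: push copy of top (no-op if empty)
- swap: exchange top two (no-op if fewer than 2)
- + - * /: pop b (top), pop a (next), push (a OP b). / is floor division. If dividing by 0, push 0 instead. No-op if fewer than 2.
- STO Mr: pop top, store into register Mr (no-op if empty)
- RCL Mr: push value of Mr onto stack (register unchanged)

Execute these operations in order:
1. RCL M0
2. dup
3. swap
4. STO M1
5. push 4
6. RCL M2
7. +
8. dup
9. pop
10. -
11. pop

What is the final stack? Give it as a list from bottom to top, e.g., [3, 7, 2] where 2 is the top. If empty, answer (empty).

Answer: (empty)

Derivation:
After op 1 (RCL M0): stack=[0] mem=[0,0,0,0]
After op 2 (dup): stack=[0,0] mem=[0,0,0,0]
After op 3 (swap): stack=[0,0] mem=[0,0,0,0]
After op 4 (STO M1): stack=[0] mem=[0,0,0,0]
After op 5 (push 4): stack=[0,4] mem=[0,0,0,0]
After op 6 (RCL M2): stack=[0,4,0] mem=[0,0,0,0]
After op 7 (+): stack=[0,4] mem=[0,0,0,0]
After op 8 (dup): stack=[0,4,4] mem=[0,0,0,0]
After op 9 (pop): stack=[0,4] mem=[0,0,0,0]
After op 10 (-): stack=[-4] mem=[0,0,0,0]
After op 11 (pop): stack=[empty] mem=[0,0,0,0]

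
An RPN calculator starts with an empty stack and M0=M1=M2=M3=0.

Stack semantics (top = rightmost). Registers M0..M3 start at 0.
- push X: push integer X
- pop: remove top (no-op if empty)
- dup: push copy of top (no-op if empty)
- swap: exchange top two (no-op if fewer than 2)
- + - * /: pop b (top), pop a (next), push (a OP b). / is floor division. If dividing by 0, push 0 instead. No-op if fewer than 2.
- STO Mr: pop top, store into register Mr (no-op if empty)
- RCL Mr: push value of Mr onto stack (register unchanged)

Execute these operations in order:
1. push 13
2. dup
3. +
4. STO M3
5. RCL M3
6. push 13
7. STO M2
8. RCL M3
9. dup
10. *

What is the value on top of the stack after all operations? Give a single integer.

After op 1 (push 13): stack=[13] mem=[0,0,0,0]
After op 2 (dup): stack=[13,13] mem=[0,0,0,0]
After op 3 (+): stack=[26] mem=[0,0,0,0]
After op 4 (STO M3): stack=[empty] mem=[0,0,0,26]
After op 5 (RCL M3): stack=[26] mem=[0,0,0,26]
After op 6 (push 13): stack=[26,13] mem=[0,0,0,26]
After op 7 (STO M2): stack=[26] mem=[0,0,13,26]
After op 8 (RCL M3): stack=[26,26] mem=[0,0,13,26]
After op 9 (dup): stack=[26,26,26] mem=[0,0,13,26]
After op 10 (*): stack=[26,676] mem=[0,0,13,26]

Answer: 676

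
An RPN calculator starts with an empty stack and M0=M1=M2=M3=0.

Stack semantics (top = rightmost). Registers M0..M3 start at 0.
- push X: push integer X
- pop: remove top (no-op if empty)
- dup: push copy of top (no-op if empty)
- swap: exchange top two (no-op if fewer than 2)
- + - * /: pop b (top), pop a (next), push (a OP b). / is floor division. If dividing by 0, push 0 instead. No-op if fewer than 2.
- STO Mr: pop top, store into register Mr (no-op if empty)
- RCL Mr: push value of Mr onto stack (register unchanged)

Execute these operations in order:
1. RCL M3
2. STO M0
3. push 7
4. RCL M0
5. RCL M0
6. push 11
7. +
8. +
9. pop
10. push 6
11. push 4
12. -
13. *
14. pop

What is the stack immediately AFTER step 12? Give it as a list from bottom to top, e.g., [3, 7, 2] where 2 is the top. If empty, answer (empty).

After op 1 (RCL M3): stack=[0] mem=[0,0,0,0]
After op 2 (STO M0): stack=[empty] mem=[0,0,0,0]
After op 3 (push 7): stack=[7] mem=[0,0,0,0]
After op 4 (RCL M0): stack=[7,0] mem=[0,0,0,0]
After op 5 (RCL M0): stack=[7,0,0] mem=[0,0,0,0]
After op 6 (push 11): stack=[7,0,0,11] mem=[0,0,0,0]
After op 7 (+): stack=[7,0,11] mem=[0,0,0,0]
After op 8 (+): stack=[7,11] mem=[0,0,0,0]
After op 9 (pop): stack=[7] mem=[0,0,0,0]
After op 10 (push 6): stack=[7,6] mem=[0,0,0,0]
After op 11 (push 4): stack=[7,6,4] mem=[0,0,0,0]
After op 12 (-): stack=[7,2] mem=[0,0,0,0]

[7, 2]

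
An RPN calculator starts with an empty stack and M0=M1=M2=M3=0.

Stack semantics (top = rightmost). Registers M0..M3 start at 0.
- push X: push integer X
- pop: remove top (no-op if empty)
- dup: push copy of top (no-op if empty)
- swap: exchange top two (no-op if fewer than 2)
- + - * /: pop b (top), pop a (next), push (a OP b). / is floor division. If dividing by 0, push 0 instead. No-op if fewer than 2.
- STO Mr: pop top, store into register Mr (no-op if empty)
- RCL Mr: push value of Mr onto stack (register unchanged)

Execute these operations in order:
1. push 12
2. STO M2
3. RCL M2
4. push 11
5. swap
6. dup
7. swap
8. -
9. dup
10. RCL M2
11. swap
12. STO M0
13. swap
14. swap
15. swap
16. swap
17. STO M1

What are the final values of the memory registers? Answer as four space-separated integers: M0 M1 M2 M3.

After op 1 (push 12): stack=[12] mem=[0,0,0,0]
After op 2 (STO M2): stack=[empty] mem=[0,0,12,0]
After op 3 (RCL M2): stack=[12] mem=[0,0,12,0]
After op 4 (push 11): stack=[12,11] mem=[0,0,12,0]
After op 5 (swap): stack=[11,12] mem=[0,0,12,0]
After op 6 (dup): stack=[11,12,12] mem=[0,0,12,0]
After op 7 (swap): stack=[11,12,12] mem=[0,0,12,0]
After op 8 (-): stack=[11,0] mem=[0,0,12,0]
After op 9 (dup): stack=[11,0,0] mem=[0,0,12,0]
After op 10 (RCL M2): stack=[11,0,0,12] mem=[0,0,12,0]
After op 11 (swap): stack=[11,0,12,0] mem=[0,0,12,0]
After op 12 (STO M0): stack=[11,0,12] mem=[0,0,12,0]
After op 13 (swap): stack=[11,12,0] mem=[0,0,12,0]
After op 14 (swap): stack=[11,0,12] mem=[0,0,12,0]
After op 15 (swap): stack=[11,12,0] mem=[0,0,12,0]
After op 16 (swap): stack=[11,0,12] mem=[0,0,12,0]
After op 17 (STO M1): stack=[11,0] mem=[0,12,12,0]

Answer: 0 12 12 0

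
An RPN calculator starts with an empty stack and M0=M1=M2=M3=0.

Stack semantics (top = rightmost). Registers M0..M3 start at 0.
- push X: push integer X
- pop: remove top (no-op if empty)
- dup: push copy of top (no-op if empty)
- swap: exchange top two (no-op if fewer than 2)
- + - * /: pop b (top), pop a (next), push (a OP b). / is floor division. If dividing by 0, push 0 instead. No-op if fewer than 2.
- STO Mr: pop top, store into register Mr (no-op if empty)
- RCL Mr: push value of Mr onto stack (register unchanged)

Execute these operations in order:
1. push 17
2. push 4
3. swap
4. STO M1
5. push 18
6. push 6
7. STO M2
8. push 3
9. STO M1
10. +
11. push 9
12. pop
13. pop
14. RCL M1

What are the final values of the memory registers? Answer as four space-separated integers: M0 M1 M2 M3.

Answer: 0 3 6 0

Derivation:
After op 1 (push 17): stack=[17] mem=[0,0,0,0]
After op 2 (push 4): stack=[17,4] mem=[0,0,0,0]
After op 3 (swap): stack=[4,17] mem=[0,0,0,0]
After op 4 (STO M1): stack=[4] mem=[0,17,0,0]
After op 5 (push 18): stack=[4,18] mem=[0,17,0,0]
After op 6 (push 6): stack=[4,18,6] mem=[0,17,0,0]
After op 7 (STO M2): stack=[4,18] mem=[0,17,6,0]
After op 8 (push 3): stack=[4,18,3] mem=[0,17,6,0]
After op 9 (STO M1): stack=[4,18] mem=[0,3,6,0]
After op 10 (+): stack=[22] mem=[0,3,6,0]
After op 11 (push 9): stack=[22,9] mem=[0,3,6,0]
After op 12 (pop): stack=[22] mem=[0,3,6,0]
After op 13 (pop): stack=[empty] mem=[0,3,6,0]
After op 14 (RCL M1): stack=[3] mem=[0,3,6,0]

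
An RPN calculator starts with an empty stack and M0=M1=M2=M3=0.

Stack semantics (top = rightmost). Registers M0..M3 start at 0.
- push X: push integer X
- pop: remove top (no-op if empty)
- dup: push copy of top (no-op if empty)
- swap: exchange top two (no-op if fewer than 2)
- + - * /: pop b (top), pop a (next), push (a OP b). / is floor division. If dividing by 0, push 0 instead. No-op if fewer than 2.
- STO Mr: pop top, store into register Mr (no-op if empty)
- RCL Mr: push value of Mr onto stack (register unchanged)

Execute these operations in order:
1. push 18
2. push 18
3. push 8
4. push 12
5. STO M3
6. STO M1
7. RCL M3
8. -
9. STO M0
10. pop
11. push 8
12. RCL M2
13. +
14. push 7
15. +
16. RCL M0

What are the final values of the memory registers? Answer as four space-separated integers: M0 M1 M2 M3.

After op 1 (push 18): stack=[18] mem=[0,0,0,0]
After op 2 (push 18): stack=[18,18] mem=[0,0,0,0]
After op 3 (push 8): stack=[18,18,8] mem=[0,0,0,0]
After op 4 (push 12): stack=[18,18,8,12] mem=[0,0,0,0]
After op 5 (STO M3): stack=[18,18,8] mem=[0,0,0,12]
After op 6 (STO M1): stack=[18,18] mem=[0,8,0,12]
After op 7 (RCL M3): stack=[18,18,12] mem=[0,8,0,12]
After op 8 (-): stack=[18,6] mem=[0,8,0,12]
After op 9 (STO M0): stack=[18] mem=[6,8,0,12]
After op 10 (pop): stack=[empty] mem=[6,8,0,12]
After op 11 (push 8): stack=[8] mem=[6,8,0,12]
After op 12 (RCL M2): stack=[8,0] mem=[6,8,0,12]
After op 13 (+): stack=[8] mem=[6,8,0,12]
After op 14 (push 7): stack=[8,7] mem=[6,8,0,12]
After op 15 (+): stack=[15] mem=[6,8,0,12]
After op 16 (RCL M0): stack=[15,6] mem=[6,8,0,12]

Answer: 6 8 0 12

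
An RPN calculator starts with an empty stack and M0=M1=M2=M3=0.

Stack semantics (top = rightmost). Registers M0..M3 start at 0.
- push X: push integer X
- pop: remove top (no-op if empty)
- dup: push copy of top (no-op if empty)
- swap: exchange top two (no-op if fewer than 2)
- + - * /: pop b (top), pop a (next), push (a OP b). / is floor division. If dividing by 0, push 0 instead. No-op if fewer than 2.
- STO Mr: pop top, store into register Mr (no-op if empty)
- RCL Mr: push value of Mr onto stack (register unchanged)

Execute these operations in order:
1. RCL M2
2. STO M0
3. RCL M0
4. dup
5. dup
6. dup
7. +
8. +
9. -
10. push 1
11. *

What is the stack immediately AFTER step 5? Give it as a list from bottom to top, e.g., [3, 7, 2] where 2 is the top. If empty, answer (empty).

After op 1 (RCL M2): stack=[0] mem=[0,0,0,0]
After op 2 (STO M0): stack=[empty] mem=[0,0,0,0]
After op 3 (RCL M0): stack=[0] mem=[0,0,0,0]
After op 4 (dup): stack=[0,0] mem=[0,0,0,0]
After op 5 (dup): stack=[0,0,0] mem=[0,0,0,0]

[0, 0, 0]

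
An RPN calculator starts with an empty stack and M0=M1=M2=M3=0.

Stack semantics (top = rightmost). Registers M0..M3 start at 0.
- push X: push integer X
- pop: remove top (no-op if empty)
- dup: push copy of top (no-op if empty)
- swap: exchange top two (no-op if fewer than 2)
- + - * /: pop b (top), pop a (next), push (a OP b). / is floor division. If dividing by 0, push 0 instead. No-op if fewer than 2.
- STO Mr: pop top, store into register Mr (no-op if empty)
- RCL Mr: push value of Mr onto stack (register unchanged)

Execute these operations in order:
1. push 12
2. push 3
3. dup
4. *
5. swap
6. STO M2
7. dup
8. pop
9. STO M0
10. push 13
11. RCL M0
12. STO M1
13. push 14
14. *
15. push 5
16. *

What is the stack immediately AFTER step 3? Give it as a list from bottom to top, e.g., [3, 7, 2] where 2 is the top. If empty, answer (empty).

After op 1 (push 12): stack=[12] mem=[0,0,0,0]
After op 2 (push 3): stack=[12,3] mem=[0,0,0,0]
After op 3 (dup): stack=[12,3,3] mem=[0,0,0,0]

[12, 3, 3]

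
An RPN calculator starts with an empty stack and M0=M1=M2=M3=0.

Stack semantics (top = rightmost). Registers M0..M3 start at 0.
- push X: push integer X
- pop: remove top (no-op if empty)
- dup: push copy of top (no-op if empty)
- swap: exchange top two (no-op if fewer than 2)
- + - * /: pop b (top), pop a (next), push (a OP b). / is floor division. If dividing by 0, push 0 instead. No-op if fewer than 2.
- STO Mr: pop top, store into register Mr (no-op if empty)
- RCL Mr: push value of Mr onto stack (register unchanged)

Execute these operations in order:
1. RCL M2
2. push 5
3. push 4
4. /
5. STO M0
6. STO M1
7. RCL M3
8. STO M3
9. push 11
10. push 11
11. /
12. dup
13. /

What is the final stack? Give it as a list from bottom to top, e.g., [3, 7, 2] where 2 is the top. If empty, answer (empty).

Answer: [1]

Derivation:
After op 1 (RCL M2): stack=[0] mem=[0,0,0,0]
After op 2 (push 5): stack=[0,5] mem=[0,0,0,0]
After op 3 (push 4): stack=[0,5,4] mem=[0,0,0,0]
After op 4 (/): stack=[0,1] mem=[0,0,0,0]
After op 5 (STO M0): stack=[0] mem=[1,0,0,0]
After op 6 (STO M1): stack=[empty] mem=[1,0,0,0]
After op 7 (RCL M3): stack=[0] mem=[1,0,0,0]
After op 8 (STO M3): stack=[empty] mem=[1,0,0,0]
After op 9 (push 11): stack=[11] mem=[1,0,0,0]
After op 10 (push 11): stack=[11,11] mem=[1,0,0,0]
After op 11 (/): stack=[1] mem=[1,0,0,0]
After op 12 (dup): stack=[1,1] mem=[1,0,0,0]
After op 13 (/): stack=[1] mem=[1,0,0,0]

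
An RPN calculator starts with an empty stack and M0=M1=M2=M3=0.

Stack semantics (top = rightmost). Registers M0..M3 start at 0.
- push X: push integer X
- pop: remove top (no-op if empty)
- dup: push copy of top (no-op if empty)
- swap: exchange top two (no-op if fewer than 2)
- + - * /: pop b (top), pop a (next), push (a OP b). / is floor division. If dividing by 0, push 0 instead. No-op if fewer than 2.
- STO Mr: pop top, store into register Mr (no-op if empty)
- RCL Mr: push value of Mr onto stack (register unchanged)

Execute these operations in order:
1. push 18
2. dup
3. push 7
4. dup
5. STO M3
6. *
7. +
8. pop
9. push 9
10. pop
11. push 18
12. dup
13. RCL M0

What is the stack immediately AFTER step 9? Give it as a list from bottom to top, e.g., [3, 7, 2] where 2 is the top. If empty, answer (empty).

After op 1 (push 18): stack=[18] mem=[0,0,0,0]
After op 2 (dup): stack=[18,18] mem=[0,0,0,0]
After op 3 (push 7): stack=[18,18,7] mem=[0,0,0,0]
After op 4 (dup): stack=[18,18,7,7] mem=[0,0,0,0]
After op 5 (STO M3): stack=[18,18,7] mem=[0,0,0,7]
After op 6 (*): stack=[18,126] mem=[0,0,0,7]
After op 7 (+): stack=[144] mem=[0,0,0,7]
After op 8 (pop): stack=[empty] mem=[0,0,0,7]
After op 9 (push 9): stack=[9] mem=[0,0,0,7]

[9]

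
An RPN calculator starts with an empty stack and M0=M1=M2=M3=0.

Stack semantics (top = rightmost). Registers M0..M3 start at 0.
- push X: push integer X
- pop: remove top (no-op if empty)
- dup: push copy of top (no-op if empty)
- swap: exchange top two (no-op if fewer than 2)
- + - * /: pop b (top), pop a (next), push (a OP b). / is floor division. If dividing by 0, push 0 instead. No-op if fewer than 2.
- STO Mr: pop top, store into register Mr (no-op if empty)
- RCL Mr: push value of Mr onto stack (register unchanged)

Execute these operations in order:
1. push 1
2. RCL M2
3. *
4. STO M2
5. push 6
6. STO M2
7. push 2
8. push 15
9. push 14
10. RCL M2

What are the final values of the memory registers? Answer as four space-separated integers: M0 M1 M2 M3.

Answer: 0 0 6 0

Derivation:
After op 1 (push 1): stack=[1] mem=[0,0,0,0]
After op 2 (RCL M2): stack=[1,0] mem=[0,0,0,0]
After op 3 (*): stack=[0] mem=[0,0,0,0]
After op 4 (STO M2): stack=[empty] mem=[0,0,0,0]
After op 5 (push 6): stack=[6] mem=[0,0,0,0]
After op 6 (STO M2): stack=[empty] mem=[0,0,6,0]
After op 7 (push 2): stack=[2] mem=[0,0,6,0]
After op 8 (push 15): stack=[2,15] mem=[0,0,6,0]
After op 9 (push 14): stack=[2,15,14] mem=[0,0,6,0]
After op 10 (RCL M2): stack=[2,15,14,6] mem=[0,0,6,0]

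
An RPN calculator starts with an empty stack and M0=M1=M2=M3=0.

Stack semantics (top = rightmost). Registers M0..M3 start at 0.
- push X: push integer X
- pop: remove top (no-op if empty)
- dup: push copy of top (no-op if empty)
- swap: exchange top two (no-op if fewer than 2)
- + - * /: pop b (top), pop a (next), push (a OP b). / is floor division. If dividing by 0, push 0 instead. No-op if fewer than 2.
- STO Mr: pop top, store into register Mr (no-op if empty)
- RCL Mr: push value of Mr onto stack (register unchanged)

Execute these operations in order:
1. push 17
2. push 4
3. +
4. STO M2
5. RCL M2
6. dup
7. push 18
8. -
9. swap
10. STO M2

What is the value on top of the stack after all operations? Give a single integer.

Answer: 3

Derivation:
After op 1 (push 17): stack=[17] mem=[0,0,0,0]
After op 2 (push 4): stack=[17,4] mem=[0,0,0,0]
After op 3 (+): stack=[21] mem=[0,0,0,0]
After op 4 (STO M2): stack=[empty] mem=[0,0,21,0]
After op 5 (RCL M2): stack=[21] mem=[0,0,21,0]
After op 6 (dup): stack=[21,21] mem=[0,0,21,0]
After op 7 (push 18): stack=[21,21,18] mem=[0,0,21,0]
After op 8 (-): stack=[21,3] mem=[0,0,21,0]
After op 9 (swap): stack=[3,21] mem=[0,0,21,0]
After op 10 (STO M2): stack=[3] mem=[0,0,21,0]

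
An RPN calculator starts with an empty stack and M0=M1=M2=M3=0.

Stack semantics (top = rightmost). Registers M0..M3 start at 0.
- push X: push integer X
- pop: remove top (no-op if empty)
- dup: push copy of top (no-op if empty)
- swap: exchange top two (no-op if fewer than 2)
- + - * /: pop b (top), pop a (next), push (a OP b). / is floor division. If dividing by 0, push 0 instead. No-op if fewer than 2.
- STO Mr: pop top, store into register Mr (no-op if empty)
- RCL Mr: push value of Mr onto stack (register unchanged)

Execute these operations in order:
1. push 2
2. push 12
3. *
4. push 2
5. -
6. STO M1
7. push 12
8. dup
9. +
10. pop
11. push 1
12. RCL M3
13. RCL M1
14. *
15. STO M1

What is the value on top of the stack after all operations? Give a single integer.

Answer: 1

Derivation:
After op 1 (push 2): stack=[2] mem=[0,0,0,0]
After op 2 (push 12): stack=[2,12] mem=[0,0,0,0]
After op 3 (*): stack=[24] mem=[0,0,0,0]
After op 4 (push 2): stack=[24,2] mem=[0,0,0,0]
After op 5 (-): stack=[22] mem=[0,0,0,0]
After op 6 (STO M1): stack=[empty] mem=[0,22,0,0]
After op 7 (push 12): stack=[12] mem=[0,22,0,0]
After op 8 (dup): stack=[12,12] mem=[0,22,0,0]
After op 9 (+): stack=[24] mem=[0,22,0,0]
After op 10 (pop): stack=[empty] mem=[0,22,0,0]
After op 11 (push 1): stack=[1] mem=[0,22,0,0]
After op 12 (RCL M3): stack=[1,0] mem=[0,22,0,0]
After op 13 (RCL M1): stack=[1,0,22] mem=[0,22,0,0]
After op 14 (*): stack=[1,0] mem=[0,22,0,0]
After op 15 (STO M1): stack=[1] mem=[0,0,0,0]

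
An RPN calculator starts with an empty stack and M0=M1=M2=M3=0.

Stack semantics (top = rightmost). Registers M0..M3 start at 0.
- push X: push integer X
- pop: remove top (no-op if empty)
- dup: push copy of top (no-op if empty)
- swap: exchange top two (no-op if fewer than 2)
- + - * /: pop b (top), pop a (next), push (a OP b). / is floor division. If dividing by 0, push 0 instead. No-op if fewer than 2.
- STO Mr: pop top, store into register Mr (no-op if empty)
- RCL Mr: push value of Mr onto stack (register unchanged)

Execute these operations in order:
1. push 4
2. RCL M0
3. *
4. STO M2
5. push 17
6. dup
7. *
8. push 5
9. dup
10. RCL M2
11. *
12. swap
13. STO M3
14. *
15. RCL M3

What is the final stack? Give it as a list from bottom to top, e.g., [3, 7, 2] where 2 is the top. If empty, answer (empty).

Answer: [0, 5]

Derivation:
After op 1 (push 4): stack=[4] mem=[0,0,0,0]
After op 2 (RCL M0): stack=[4,0] mem=[0,0,0,0]
After op 3 (*): stack=[0] mem=[0,0,0,0]
After op 4 (STO M2): stack=[empty] mem=[0,0,0,0]
After op 5 (push 17): stack=[17] mem=[0,0,0,0]
After op 6 (dup): stack=[17,17] mem=[0,0,0,0]
After op 7 (*): stack=[289] mem=[0,0,0,0]
After op 8 (push 5): stack=[289,5] mem=[0,0,0,0]
After op 9 (dup): stack=[289,5,5] mem=[0,0,0,0]
After op 10 (RCL M2): stack=[289,5,5,0] mem=[0,0,0,0]
After op 11 (*): stack=[289,5,0] mem=[0,0,0,0]
After op 12 (swap): stack=[289,0,5] mem=[0,0,0,0]
After op 13 (STO M3): stack=[289,0] mem=[0,0,0,5]
After op 14 (*): stack=[0] mem=[0,0,0,5]
After op 15 (RCL M3): stack=[0,5] mem=[0,0,0,5]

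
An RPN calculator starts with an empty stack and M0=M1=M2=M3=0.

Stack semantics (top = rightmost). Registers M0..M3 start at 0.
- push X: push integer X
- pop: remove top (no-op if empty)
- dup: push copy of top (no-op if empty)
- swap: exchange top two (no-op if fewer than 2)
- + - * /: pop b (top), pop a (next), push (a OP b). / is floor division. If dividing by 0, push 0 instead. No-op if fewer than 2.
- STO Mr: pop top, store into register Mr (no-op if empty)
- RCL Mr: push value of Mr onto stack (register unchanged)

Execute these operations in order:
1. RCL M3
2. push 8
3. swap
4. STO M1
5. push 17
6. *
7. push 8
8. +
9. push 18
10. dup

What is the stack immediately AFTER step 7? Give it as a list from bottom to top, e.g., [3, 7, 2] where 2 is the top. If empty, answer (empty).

After op 1 (RCL M3): stack=[0] mem=[0,0,0,0]
After op 2 (push 8): stack=[0,8] mem=[0,0,0,0]
After op 3 (swap): stack=[8,0] mem=[0,0,0,0]
After op 4 (STO M1): stack=[8] mem=[0,0,0,0]
After op 5 (push 17): stack=[8,17] mem=[0,0,0,0]
After op 6 (*): stack=[136] mem=[0,0,0,0]
After op 7 (push 8): stack=[136,8] mem=[0,0,0,0]

[136, 8]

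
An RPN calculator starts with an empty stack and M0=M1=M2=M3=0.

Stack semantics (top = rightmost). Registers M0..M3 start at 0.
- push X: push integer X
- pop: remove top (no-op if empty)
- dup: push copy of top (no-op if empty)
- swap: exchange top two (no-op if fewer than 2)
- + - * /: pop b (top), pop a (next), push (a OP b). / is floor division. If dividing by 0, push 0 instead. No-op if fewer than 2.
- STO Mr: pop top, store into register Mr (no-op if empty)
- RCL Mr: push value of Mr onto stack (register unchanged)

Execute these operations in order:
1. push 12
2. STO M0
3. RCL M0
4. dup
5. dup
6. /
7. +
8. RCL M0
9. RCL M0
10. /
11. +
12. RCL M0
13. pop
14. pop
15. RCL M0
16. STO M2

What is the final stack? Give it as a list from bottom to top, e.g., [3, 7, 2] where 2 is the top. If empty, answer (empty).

Answer: (empty)

Derivation:
After op 1 (push 12): stack=[12] mem=[0,0,0,0]
After op 2 (STO M0): stack=[empty] mem=[12,0,0,0]
After op 3 (RCL M0): stack=[12] mem=[12,0,0,0]
After op 4 (dup): stack=[12,12] mem=[12,0,0,0]
After op 5 (dup): stack=[12,12,12] mem=[12,0,0,0]
After op 6 (/): stack=[12,1] mem=[12,0,0,0]
After op 7 (+): stack=[13] mem=[12,0,0,0]
After op 8 (RCL M0): stack=[13,12] mem=[12,0,0,0]
After op 9 (RCL M0): stack=[13,12,12] mem=[12,0,0,0]
After op 10 (/): stack=[13,1] mem=[12,0,0,0]
After op 11 (+): stack=[14] mem=[12,0,0,0]
After op 12 (RCL M0): stack=[14,12] mem=[12,0,0,0]
After op 13 (pop): stack=[14] mem=[12,0,0,0]
After op 14 (pop): stack=[empty] mem=[12,0,0,0]
After op 15 (RCL M0): stack=[12] mem=[12,0,0,0]
After op 16 (STO M2): stack=[empty] mem=[12,0,12,0]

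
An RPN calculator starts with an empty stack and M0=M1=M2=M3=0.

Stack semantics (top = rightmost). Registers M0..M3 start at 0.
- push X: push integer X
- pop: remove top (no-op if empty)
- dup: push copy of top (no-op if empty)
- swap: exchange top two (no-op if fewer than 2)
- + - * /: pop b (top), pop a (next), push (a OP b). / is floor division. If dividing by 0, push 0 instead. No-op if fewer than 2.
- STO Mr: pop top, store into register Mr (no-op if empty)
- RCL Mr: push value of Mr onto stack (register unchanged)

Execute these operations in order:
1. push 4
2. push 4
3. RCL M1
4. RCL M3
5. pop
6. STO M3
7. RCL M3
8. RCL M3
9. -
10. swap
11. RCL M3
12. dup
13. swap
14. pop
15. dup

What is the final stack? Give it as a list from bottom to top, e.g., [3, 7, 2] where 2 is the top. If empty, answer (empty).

After op 1 (push 4): stack=[4] mem=[0,0,0,0]
After op 2 (push 4): stack=[4,4] mem=[0,0,0,0]
After op 3 (RCL M1): stack=[4,4,0] mem=[0,0,0,0]
After op 4 (RCL M3): stack=[4,4,0,0] mem=[0,0,0,0]
After op 5 (pop): stack=[4,4,0] mem=[0,0,0,0]
After op 6 (STO M3): stack=[4,4] mem=[0,0,0,0]
After op 7 (RCL M3): stack=[4,4,0] mem=[0,0,0,0]
After op 8 (RCL M3): stack=[4,4,0,0] mem=[0,0,0,0]
After op 9 (-): stack=[4,4,0] mem=[0,0,0,0]
After op 10 (swap): stack=[4,0,4] mem=[0,0,0,0]
After op 11 (RCL M3): stack=[4,0,4,0] mem=[0,0,0,0]
After op 12 (dup): stack=[4,0,4,0,0] mem=[0,0,0,0]
After op 13 (swap): stack=[4,0,4,0,0] mem=[0,0,0,0]
After op 14 (pop): stack=[4,0,4,0] mem=[0,0,0,0]
After op 15 (dup): stack=[4,0,4,0,0] mem=[0,0,0,0]

Answer: [4, 0, 4, 0, 0]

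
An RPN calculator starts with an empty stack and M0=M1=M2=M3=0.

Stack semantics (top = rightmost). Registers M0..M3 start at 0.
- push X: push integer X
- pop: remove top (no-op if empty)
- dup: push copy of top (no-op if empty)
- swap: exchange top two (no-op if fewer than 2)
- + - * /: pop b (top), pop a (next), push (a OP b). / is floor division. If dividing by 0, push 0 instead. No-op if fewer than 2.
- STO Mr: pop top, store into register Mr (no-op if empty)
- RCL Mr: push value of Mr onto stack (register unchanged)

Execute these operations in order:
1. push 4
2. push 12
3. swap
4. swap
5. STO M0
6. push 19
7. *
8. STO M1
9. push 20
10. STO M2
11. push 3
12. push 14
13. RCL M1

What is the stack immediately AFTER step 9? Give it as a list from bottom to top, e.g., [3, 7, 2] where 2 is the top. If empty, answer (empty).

After op 1 (push 4): stack=[4] mem=[0,0,0,0]
After op 2 (push 12): stack=[4,12] mem=[0,0,0,0]
After op 3 (swap): stack=[12,4] mem=[0,0,0,0]
After op 4 (swap): stack=[4,12] mem=[0,0,0,0]
After op 5 (STO M0): stack=[4] mem=[12,0,0,0]
After op 6 (push 19): stack=[4,19] mem=[12,0,0,0]
After op 7 (*): stack=[76] mem=[12,0,0,0]
After op 8 (STO M1): stack=[empty] mem=[12,76,0,0]
After op 9 (push 20): stack=[20] mem=[12,76,0,0]

[20]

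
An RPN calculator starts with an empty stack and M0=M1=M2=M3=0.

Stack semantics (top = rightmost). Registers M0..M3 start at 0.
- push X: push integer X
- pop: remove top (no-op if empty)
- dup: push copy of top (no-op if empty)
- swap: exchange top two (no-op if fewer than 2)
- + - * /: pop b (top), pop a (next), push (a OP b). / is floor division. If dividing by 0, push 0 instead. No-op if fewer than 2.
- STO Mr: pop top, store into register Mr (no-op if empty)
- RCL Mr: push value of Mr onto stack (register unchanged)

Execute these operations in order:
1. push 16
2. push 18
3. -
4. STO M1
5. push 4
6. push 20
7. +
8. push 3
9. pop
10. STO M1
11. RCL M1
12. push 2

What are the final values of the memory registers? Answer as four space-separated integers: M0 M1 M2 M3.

Answer: 0 24 0 0

Derivation:
After op 1 (push 16): stack=[16] mem=[0,0,0,0]
After op 2 (push 18): stack=[16,18] mem=[0,0,0,0]
After op 3 (-): stack=[-2] mem=[0,0,0,0]
After op 4 (STO M1): stack=[empty] mem=[0,-2,0,0]
After op 5 (push 4): stack=[4] mem=[0,-2,0,0]
After op 6 (push 20): stack=[4,20] mem=[0,-2,0,0]
After op 7 (+): stack=[24] mem=[0,-2,0,0]
After op 8 (push 3): stack=[24,3] mem=[0,-2,0,0]
After op 9 (pop): stack=[24] mem=[0,-2,0,0]
After op 10 (STO M1): stack=[empty] mem=[0,24,0,0]
After op 11 (RCL M1): stack=[24] mem=[0,24,0,0]
After op 12 (push 2): stack=[24,2] mem=[0,24,0,0]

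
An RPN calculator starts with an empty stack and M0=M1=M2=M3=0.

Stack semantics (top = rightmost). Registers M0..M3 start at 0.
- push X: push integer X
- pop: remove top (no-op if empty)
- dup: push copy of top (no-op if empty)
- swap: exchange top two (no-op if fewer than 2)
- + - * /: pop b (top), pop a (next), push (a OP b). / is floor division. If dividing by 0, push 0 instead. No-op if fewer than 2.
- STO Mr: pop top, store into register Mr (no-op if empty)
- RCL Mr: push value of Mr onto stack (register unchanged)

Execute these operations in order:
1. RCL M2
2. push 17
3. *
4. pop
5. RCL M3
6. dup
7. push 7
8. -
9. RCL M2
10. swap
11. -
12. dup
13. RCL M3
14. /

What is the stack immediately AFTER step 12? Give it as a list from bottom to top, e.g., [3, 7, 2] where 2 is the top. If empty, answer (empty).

After op 1 (RCL M2): stack=[0] mem=[0,0,0,0]
After op 2 (push 17): stack=[0,17] mem=[0,0,0,0]
After op 3 (*): stack=[0] mem=[0,0,0,0]
After op 4 (pop): stack=[empty] mem=[0,0,0,0]
After op 5 (RCL M3): stack=[0] mem=[0,0,0,0]
After op 6 (dup): stack=[0,0] mem=[0,0,0,0]
After op 7 (push 7): stack=[0,0,7] mem=[0,0,0,0]
After op 8 (-): stack=[0,-7] mem=[0,0,0,0]
After op 9 (RCL M2): stack=[0,-7,0] mem=[0,0,0,0]
After op 10 (swap): stack=[0,0,-7] mem=[0,0,0,0]
After op 11 (-): stack=[0,7] mem=[0,0,0,0]
After op 12 (dup): stack=[0,7,7] mem=[0,0,0,0]

[0, 7, 7]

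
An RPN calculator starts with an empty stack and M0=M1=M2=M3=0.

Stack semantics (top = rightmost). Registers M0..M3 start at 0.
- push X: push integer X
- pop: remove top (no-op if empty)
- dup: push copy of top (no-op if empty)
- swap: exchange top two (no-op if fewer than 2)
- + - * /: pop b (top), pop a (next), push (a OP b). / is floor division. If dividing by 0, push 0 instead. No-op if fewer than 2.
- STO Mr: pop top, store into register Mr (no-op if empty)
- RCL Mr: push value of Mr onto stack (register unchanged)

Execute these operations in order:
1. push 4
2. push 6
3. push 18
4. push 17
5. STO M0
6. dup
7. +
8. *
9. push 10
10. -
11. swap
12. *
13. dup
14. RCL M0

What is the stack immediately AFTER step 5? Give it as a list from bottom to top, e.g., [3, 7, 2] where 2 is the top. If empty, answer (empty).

After op 1 (push 4): stack=[4] mem=[0,0,0,0]
After op 2 (push 6): stack=[4,6] mem=[0,0,0,0]
After op 3 (push 18): stack=[4,6,18] mem=[0,0,0,0]
After op 4 (push 17): stack=[4,6,18,17] mem=[0,0,0,0]
After op 5 (STO M0): stack=[4,6,18] mem=[17,0,0,0]

[4, 6, 18]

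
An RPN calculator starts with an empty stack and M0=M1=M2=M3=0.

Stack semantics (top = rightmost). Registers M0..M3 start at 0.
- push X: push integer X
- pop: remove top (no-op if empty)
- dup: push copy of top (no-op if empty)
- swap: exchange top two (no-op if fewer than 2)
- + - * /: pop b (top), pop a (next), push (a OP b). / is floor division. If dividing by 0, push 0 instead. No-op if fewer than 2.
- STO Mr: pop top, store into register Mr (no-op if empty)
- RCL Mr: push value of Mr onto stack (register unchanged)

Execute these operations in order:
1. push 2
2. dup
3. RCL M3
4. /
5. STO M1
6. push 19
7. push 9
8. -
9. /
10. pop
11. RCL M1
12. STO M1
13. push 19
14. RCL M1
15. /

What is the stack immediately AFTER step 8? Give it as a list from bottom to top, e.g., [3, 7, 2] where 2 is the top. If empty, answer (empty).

After op 1 (push 2): stack=[2] mem=[0,0,0,0]
After op 2 (dup): stack=[2,2] mem=[0,0,0,0]
After op 3 (RCL M3): stack=[2,2,0] mem=[0,0,0,0]
After op 4 (/): stack=[2,0] mem=[0,0,0,0]
After op 5 (STO M1): stack=[2] mem=[0,0,0,0]
After op 6 (push 19): stack=[2,19] mem=[0,0,0,0]
After op 7 (push 9): stack=[2,19,9] mem=[0,0,0,0]
After op 8 (-): stack=[2,10] mem=[0,0,0,0]

[2, 10]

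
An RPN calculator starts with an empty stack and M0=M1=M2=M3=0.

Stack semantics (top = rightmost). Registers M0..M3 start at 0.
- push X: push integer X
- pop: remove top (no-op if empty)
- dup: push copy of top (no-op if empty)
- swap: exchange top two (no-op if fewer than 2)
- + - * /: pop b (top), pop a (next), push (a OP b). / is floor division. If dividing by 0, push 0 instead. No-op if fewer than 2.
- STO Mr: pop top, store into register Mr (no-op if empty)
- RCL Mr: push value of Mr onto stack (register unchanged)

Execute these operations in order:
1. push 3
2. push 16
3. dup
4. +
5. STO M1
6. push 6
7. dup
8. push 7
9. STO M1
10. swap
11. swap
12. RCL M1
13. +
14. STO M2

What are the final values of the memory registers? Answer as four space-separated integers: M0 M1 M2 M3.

After op 1 (push 3): stack=[3] mem=[0,0,0,0]
After op 2 (push 16): stack=[3,16] mem=[0,0,0,0]
After op 3 (dup): stack=[3,16,16] mem=[0,0,0,0]
After op 4 (+): stack=[3,32] mem=[0,0,0,0]
After op 5 (STO M1): stack=[3] mem=[0,32,0,0]
After op 6 (push 6): stack=[3,6] mem=[0,32,0,0]
After op 7 (dup): stack=[3,6,6] mem=[0,32,0,0]
After op 8 (push 7): stack=[3,6,6,7] mem=[0,32,0,0]
After op 9 (STO M1): stack=[3,6,6] mem=[0,7,0,0]
After op 10 (swap): stack=[3,6,6] mem=[0,7,0,0]
After op 11 (swap): stack=[3,6,6] mem=[0,7,0,0]
After op 12 (RCL M1): stack=[3,6,6,7] mem=[0,7,0,0]
After op 13 (+): stack=[3,6,13] mem=[0,7,0,0]
After op 14 (STO M2): stack=[3,6] mem=[0,7,13,0]

Answer: 0 7 13 0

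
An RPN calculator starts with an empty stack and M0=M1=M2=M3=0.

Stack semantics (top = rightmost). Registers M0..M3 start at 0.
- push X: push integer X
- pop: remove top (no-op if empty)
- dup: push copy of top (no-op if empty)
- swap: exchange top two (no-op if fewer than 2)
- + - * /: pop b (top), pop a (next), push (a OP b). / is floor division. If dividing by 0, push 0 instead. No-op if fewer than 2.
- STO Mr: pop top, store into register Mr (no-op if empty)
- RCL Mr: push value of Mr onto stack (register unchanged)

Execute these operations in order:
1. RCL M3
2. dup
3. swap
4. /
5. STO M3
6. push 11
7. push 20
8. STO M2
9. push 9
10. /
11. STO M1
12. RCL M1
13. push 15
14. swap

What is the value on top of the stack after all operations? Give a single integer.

After op 1 (RCL M3): stack=[0] mem=[0,0,0,0]
After op 2 (dup): stack=[0,0] mem=[0,0,0,0]
After op 3 (swap): stack=[0,0] mem=[0,0,0,0]
After op 4 (/): stack=[0] mem=[0,0,0,0]
After op 5 (STO M3): stack=[empty] mem=[0,0,0,0]
After op 6 (push 11): stack=[11] mem=[0,0,0,0]
After op 7 (push 20): stack=[11,20] mem=[0,0,0,0]
After op 8 (STO M2): stack=[11] mem=[0,0,20,0]
After op 9 (push 9): stack=[11,9] mem=[0,0,20,0]
After op 10 (/): stack=[1] mem=[0,0,20,0]
After op 11 (STO M1): stack=[empty] mem=[0,1,20,0]
After op 12 (RCL M1): stack=[1] mem=[0,1,20,0]
After op 13 (push 15): stack=[1,15] mem=[0,1,20,0]
After op 14 (swap): stack=[15,1] mem=[0,1,20,0]

Answer: 1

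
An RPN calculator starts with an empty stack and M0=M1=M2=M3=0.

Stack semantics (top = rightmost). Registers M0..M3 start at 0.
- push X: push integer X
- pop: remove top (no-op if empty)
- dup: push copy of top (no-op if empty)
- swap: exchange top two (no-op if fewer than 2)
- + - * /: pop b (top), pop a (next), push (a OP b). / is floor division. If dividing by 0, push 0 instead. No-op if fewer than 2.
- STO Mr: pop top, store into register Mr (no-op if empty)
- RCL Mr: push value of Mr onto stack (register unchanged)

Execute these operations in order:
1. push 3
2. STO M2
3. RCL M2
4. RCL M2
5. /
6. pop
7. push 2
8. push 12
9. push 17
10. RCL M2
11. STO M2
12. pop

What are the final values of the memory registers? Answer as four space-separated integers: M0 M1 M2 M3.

Answer: 0 0 3 0

Derivation:
After op 1 (push 3): stack=[3] mem=[0,0,0,0]
After op 2 (STO M2): stack=[empty] mem=[0,0,3,0]
After op 3 (RCL M2): stack=[3] mem=[0,0,3,0]
After op 4 (RCL M2): stack=[3,3] mem=[0,0,3,0]
After op 5 (/): stack=[1] mem=[0,0,3,0]
After op 6 (pop): stack=[empty] mem=[0,0,3,0]
After op 7 (push 2): stack=[2] mem=[0,0,3,0]
After op 8 (push 12): stack=[2,12] mem=[0,0,3,0]
After op 9 (push 17): stack=[2,12,17] mem=[0,0,3,0]
After op 10 (RCL M2): stack=[2,12,17,3] mem=[0,0,3,0]
After op 11 (STO M2): stack=[2,12,17] mem=[0,0,3,0]
After op 12 (pop): stack=[2,12] mem=[0,0,3,0]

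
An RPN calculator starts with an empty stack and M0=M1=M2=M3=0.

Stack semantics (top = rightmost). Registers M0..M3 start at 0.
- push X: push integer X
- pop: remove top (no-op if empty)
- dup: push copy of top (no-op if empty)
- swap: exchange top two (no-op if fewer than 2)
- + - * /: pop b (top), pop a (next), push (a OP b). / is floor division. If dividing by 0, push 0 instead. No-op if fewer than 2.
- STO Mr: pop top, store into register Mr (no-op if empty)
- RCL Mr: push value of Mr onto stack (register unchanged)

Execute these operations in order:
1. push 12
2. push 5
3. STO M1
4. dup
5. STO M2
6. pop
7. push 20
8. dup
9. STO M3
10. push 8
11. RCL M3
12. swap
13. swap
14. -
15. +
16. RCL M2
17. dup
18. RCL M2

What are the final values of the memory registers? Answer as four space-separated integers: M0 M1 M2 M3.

Answer: 0 5 12 20

Derivation:
After op 1 (push 12): stack=[12] mem=[0,0,0,0]
After op 2 (push 5): stack=[12,5] mem=[0,0,0,0]
After op 3 (STO M1): stack=[12] mem=[0,5,0,0]
After op 4 (dup): stack=[12,12] mem=[0,5,0,0]
After op 5 (STO M2): stack=[12] mem=[0,5,12,0]
After op 6 (pop): stack=[empty] mem=[0,5,12,0]
After op 7 (push 20): stack=[20] mem=[0,5,12,0]
After op 8 (dup): stack=[20,20] mem=[0,5,12,0]
After op 9 (STO M3): stack=[20] mem=[0,5,12,20]
After op 10 (push 8): stack=[20,8] mem=[0,5,12,20]
After op 11 (RCL M3): stack=[20,8,20] mem=[0,5,12,20]
After op 12 (swap): stack=[20,20,8] mem=[0,5,12,20]
After op 13 (swap): stack=[20,8,20] mem=[0,5,12,20]
After op 14 (-): stack=[20,-12] mem=[0,5,12,20]
After op 15 (+): stack=[8] mem=[0,5,12,20]
After op 16 (RCL M2): stack=[8,12] mem=[0,5,12,20]
After op 17 (dup): stack=[8,12,12] mem=[0,5,12,20]
After op 18 (RCL M2): stack=[8,12,12,12] mem=[0,5,12,20]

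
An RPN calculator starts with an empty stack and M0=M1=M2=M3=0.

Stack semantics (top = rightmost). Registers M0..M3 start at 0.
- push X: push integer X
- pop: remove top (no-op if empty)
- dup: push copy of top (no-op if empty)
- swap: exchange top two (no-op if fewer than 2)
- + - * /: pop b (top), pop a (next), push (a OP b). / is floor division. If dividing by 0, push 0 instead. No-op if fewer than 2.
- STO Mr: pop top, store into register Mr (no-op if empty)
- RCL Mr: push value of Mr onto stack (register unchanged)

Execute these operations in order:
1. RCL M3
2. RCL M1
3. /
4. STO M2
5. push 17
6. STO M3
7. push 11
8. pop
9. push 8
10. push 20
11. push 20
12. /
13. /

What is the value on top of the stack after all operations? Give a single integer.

Answer: 8

Derivation:
After op 1 (RCL M3): stack=[0] mem=[0,0,0,0]
After op 2 (RCL M1): stack=[0,0] mem=[0,0,0,0]
After op 3 (/): stack=[0] mem=[0,0,0,0]
After op 4 (STO M2): stack=[empty] mem=[0,0,0,0]
After op 5 (push 17): stack=[17] mem=[0,0,0,0]
After op 6 (STO M3): stack=[empty] mem=[0,0,0,17]
After op 7 (push 11): stack=[11] mem=[0,0,0,17]
After op 8 (pop): stack=[empty] mem=[0,0,0,17]
After op 9 (push 8): stack=[8] mem=[0,0,0,17]
After op 10 (push 20): stack=[8,20] mem=[0,0,0,17]
After op 11 (push 20): stack=[8,20,20] mem=[0,0,0,17]
After op 12 (/): stack=[8,1] mem=[0,0,0,17]
After op 13 (/): stack=[8] mem=[0,0,0,17]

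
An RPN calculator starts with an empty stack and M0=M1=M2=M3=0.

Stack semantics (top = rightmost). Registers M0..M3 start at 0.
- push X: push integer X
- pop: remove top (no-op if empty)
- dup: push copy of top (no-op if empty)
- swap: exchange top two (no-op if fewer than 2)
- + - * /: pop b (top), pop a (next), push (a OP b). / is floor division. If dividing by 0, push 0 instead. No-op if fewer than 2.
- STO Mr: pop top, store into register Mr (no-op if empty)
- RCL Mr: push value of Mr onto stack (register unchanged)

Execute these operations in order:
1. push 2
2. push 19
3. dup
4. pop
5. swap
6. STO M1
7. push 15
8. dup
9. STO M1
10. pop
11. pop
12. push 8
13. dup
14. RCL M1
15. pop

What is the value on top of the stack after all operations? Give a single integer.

After op 1 (push 2): stack=[2] mem=[0,0,0,0]
After op 2 (push 19): stack=[2,19] mem=[0,0,0,0]
After op 3 (dup): stack=[2,19,19] mem=[0,0,0,0]
After op 4 (pop): stack=[2,19] mem=[0,0,0,0]
After op 5 (swap): stack=[19,2] mem=[0,0,0,0]
After op 6 (STO M1): stack=[19] mem=[0,2,0,0]
After op 7 (push 15): stack=[19,15] mem=[0,2,0,0]
After op 8 (dup): stack=[19,15,15] mem=[0,2,0,0]
After op 9 (STO M1): stack=[19,15] mem=[0,15,0,0]
After op 10 (pop): stack=[19] mem=[0,15,0,0]
After op 11 (pop): stack=[empty] mem=[0,15,0,0]
After op 12 (push 8): stack=[8] mem=[0,15,0,0]
After op 13 (dup): stack=[8,8] mem=[0,15,0,0]
After op 14 (RCL M1): stack=[8,8,15] mem=[0,15,0,0]
After op 15 (pop): stack=[8,8] mem=[0,15,0,0]

Answer: 8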